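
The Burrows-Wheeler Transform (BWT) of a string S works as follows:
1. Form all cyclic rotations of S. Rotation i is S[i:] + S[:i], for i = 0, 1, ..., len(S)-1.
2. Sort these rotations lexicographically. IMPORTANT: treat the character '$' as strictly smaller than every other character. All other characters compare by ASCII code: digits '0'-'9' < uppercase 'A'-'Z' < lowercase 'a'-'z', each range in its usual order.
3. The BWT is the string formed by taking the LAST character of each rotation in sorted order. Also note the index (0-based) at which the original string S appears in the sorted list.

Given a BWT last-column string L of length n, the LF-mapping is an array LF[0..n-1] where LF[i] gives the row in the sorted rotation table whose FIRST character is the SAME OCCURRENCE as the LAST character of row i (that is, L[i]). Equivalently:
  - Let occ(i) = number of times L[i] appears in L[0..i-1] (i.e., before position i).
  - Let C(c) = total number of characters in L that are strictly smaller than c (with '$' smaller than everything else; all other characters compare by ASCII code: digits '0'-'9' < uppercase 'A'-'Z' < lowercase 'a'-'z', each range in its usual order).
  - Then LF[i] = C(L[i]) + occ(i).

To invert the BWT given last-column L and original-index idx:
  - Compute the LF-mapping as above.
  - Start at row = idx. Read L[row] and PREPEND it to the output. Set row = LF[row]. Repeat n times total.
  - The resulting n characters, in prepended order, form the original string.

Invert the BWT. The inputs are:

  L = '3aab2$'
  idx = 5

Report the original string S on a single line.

LF mapping: 2 3 4 5 1 0
Walk LF starting at row 5, prepending L[row]:
  step 1: row=5, L[5]='$', prepend. Next row=LF[5]=0
  step 2: row=0, L[0]='3', prepend. Next row=LF[0]=2
  step 3: row=2, L[2]='a', prepend. Next row=LF[2]=4
  step 4: row=4, L[4]='2', prepend. Next row=LF[4]=1
  step 5: row=1, L[1]='a', prepend. Next row=LF[1]=3
  step 6: row=3, L[3]='b', prepend. Next row=LF[3]=5
Reversed output: ba2a3$

Answer: ba2a3$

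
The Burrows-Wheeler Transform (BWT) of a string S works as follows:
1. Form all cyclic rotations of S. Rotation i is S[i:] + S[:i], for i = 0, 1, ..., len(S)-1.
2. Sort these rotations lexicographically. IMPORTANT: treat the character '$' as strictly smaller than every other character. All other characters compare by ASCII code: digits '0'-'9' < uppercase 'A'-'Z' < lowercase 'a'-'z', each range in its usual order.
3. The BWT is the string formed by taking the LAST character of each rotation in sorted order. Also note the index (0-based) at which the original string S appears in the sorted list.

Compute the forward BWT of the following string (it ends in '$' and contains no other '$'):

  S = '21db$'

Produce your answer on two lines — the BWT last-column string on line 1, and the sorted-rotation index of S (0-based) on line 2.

Answer: b2$d1
2

Derivation:
All 5 rotations (rotation i = S[i:]+S[:i]):
  rot[0] = 21db$
  rot[1] = 1db$2
  rot[2] = db$21
  rot[3] = b$21d
  rot[4] = $21db
Sorted (with $ < everything):
  sorted[0] = $21db  (last char: 'b')
  sorted[1] = 1db$2  (last char: '2')
  sorted[2] = 21db$  (last char: '$')
  sorted[3] = b$21d  (last char: 'd')
  sorted[4] = db$21  (last char: '1')
Last column: b2$d1
Original string S is at sorted index 2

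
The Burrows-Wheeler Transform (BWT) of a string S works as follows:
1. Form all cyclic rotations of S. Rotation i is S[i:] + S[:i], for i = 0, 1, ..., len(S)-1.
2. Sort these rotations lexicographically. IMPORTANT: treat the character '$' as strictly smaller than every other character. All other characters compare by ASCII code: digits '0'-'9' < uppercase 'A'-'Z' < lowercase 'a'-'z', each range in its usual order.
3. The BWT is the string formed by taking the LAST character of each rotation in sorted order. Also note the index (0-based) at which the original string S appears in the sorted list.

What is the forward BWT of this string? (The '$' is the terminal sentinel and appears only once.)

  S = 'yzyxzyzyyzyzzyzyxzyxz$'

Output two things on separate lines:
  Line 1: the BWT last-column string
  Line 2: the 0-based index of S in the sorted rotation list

Answer: zyyyzzzzz$zyzxxyyyzxyy
9

Derivation:
All 22 rotations (rotation i = S[i:]+S[:i]):
  rot[0] = yzyxzyzyyzyzzyzyxzyxz$
  rot[1] = zyxzyzyyzyzzyzyxzyxz$y
  rot[2] = yxzyzyyzyzzyzyxzyxz$yz
  rot[3] = xzyzyyzyzzyzyxzyxz$yzy
  rot[4] = zyzyyzyzzyzyxzyxz$yzyx
  rot[5] = yzyyzyzzyzyxzyxz$yzyxz
  rot[6] = zyyzyzzyzyxzyxz$yzyxzy
  rot[7] = yyzyzzyzyxzyxz$yzyxzyz
  rot[8] = yzyzzyzyxzyxz$yzyxzyzy
  rot[9] = zyzzyzyxzyxz$yzyxzyzyy
  rot[10] = yzzyzyxzyxz$yzyxzyzyyz
  rot[11] = zzyzyxzyxz$yzyxzyzyyzy
  rot[12] = zyzyxzyxz$yzyxzyzyyzyz
  rot[13] = yzyxzyxz$yzyxzyzyyzyzz
  rot[14] = zyxzyxz$yzyxzyzyyzyzzy
  rot[15] = yxzyxz$yzyxzyzyyzyzzyz
  rot[16] = xzyxz$yzyxzyzyyzyzzyzy
  rot[17] = zyxz$yzyxzyzyyzyzzyzyx
  rot[18] = yxz$yzyxzyzyyzyzzyzyxz
  rot[19] = xz$yzyxzyzyyzyzzyzyxzy
  rot[20] = z$yzyxzyzyyzyzzyzyxzyx
  rot[21] = $yzyxzyzyyzyzzyzyxzyxz
Sorted (with $ < everything):
  sorted[0] = $yzyxzyzyyzyzzyzyxzyxz  (last char: 'z')
  sorted[1] = xz$yzyxzyzyyzyzzyzyxzy  (last char: 'y')
  sorted[2] = xzyxz$yzyxzyzyyzyzzyzy  (last char: 'y')
  sorted[3] = xzyzyyzyzzyzyxzyxz$yzy  (last char: 'y')
  sorted[4] = yxz$yzyxzyzyyzyzzyzyxz  (last char: 'z')
  sorted[5] = yxzyxz$yzyxzyzyyzyzzyz  (last char: 'z')
  sorted[6] = yxzyzyyzyzzyzyxzyxz$yz  (last char: 'z')
  sorted[7] = yyzyzzyzyxzyxz$yzyxzyz  (last char: 'z')
  sorted[8] = yzyxzyxz$yzyxzyzyyzyzz  (last char: 'z')
  sorted[9] = yzyxzyzyyzyzzyzyxzyxz$  (last char: '$')
  sorted[10] = yzyyzyzzyzyxzyxz$yzyxz  (last char: 'z')
  sorted[11] = yzyzzyzyxzyxz$yzyxzyzy  (last char: 'y')
  sorted[12] = yzzyzyxzyxz$yzyxzyzyyz  (last char: 'z')
  sorted[13] = z$yzyxzyzyyzyzzyzyxzyx  (last char: 'x')
  sorted[14] = zyxz$yzyxzyzyyzyzzyzyx  (last char: 'x')
  sorted[15] = zyxzyxz$yzyxzyzyyzyzzy  (last char: 'y')
  sorted[16] = zyxzyzyyzyzzyzyxzyxz$y  (last char: 'y')
  sorted[17] = zyyzyzzyzyxzyxz$yzyxzy  (last char: 'y')
  sorted[18] = zyzyxzyxz$yzyxzyzyyzyz  (last char: 'z')
  sorted[19] = zyzyyzyzzyzyxzyxz$yzyx  (last char: 'x')
  sorted[20] = zyzzyzyxzyxz$yzyxzyzyy  (last char: 'y')
  sorted[21] = zzyzyxzyxz$yzyxzyzyyzy  (last char: 'y')
Last column: zyyyzzzzz$zyzxxyyyzxyy
Original string S is at sorted index 9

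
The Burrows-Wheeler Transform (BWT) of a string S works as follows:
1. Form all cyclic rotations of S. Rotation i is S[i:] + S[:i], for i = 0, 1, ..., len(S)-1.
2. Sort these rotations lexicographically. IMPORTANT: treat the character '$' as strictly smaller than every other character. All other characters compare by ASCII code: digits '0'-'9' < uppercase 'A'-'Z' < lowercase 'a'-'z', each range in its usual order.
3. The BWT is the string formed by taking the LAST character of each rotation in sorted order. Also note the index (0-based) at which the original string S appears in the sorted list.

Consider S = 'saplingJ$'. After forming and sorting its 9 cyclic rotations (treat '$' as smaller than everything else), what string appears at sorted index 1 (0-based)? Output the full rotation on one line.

Answer: J$sapling

Derivation:
All 9 rotations (rotation i = S[i:]+S[:i]):
  rot[0] = saplingJ$
  rot[1] = aplingJ$s
  rot[2] = plingJ$sa
  rot[3] = lingJ$sap
  rot[4] = ingJ$sapl
  rot[5] = ngJ$sapli
  rot[6] = gJ$saplin
  rot[7] = J$sapling
  rot[8] = $saplingJ
Sorted (with $ < everything):
  sorted[0] = $saplingJ
  sorted[1] = J$sapling
  sorted[2] = aplingJ$s
  sorted[3] = gJ$saplin
  sorted[4] = ingJ$sapl
  sorted[5] = lingJ$sap
  sorted[6] = ngJ$sapli
  sorted[7] = plingJ$sa
  sorted[8] = saplingJ$
sorted[1] = J$sapling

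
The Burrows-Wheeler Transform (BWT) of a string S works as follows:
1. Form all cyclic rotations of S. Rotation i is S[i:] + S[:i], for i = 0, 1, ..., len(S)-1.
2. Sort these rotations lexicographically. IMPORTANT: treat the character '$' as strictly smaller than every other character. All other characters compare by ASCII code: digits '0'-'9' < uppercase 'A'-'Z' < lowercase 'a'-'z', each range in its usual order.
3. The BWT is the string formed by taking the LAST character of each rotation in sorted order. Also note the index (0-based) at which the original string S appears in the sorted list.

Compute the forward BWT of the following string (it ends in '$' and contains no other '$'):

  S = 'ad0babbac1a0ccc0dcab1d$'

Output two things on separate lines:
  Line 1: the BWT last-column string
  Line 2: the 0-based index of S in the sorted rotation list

Answer: ddaccb1cbb$a0bacadc01a0
10

Derivation:
All 23 rotations (rotation i = S[i:]+S[:i]):
  rot[0] = ad0babbac1a0ccc0dcab1d$
  rot[1] = d0babbac1a0ccc0dcab1d$a
  rot[2] = 0babbac1a0ccc0dcab1d$ad
  rot[3] = babbac1a0ccc0dcab1d$ad0
  rot[4] = abbac1a0ccc0dcab1d$ad0b
  rot[5] = bbac1a0ccc0dcab1d$ad0ba
  rot[6] = bac1a0ccc0dcab1d$ad0bab
  rot[7] = ac1a0ccc0dcab1d$ad0babb
  rot[8] = c1a0ccc0dcab1d$ad0babba
  rot[9] = 1a0ccc0dcab1d$ad0babbac
  rot[10] = a0ccc0dcab1d$ad0babbac1
  rot[11] = 0ccc0dcab1d$ad0babbac1a
  rot[12] = ccc0dcab1d$ad0babbac1a0
  rot[13] = cc0dcab1d$ad0babbac1a0c
  rot[14] = c0dcab1d$ad0babbac1a0cc
  rot[15] = 0dcab1d$ad0babbac1a0ccc
  rot[16] = dcab1d$ad0babbac1a0ccc0
  rot[17] = cab1d$ad0babbac1a0ccc0d
  rot[18] = ab1d$ad0babbac1a0ccc0dc
  rot[19] = b1d$ad0babbac1a0ccc0dca
  rot[20] = 1d$ad0babbac1a0ccc0dcab
  rot[21] = d$ad0babbac1a0ccc0dcab1
  rot[22] = $ad0babbac1a0ccc0dcab1d
Sorted (with $ < everything):
  sorted[0] = $ad0babbac1a0ccc0dcab1d  (last char: 'd')
  sorted[1] = 0babbac1a0ccc0dcab1d$ad  (last char: 'd')
  sorted[2] = 0ccc0dcab1d$ad0babbac1a  (last char: 'a')
  sorted[3] = 0dcab1d$ad0babbac1a0ccc  (last char: 'c')
  sorted[4] = 1a0ccc0dcab1d$ad0babbac  (last char: 'c')
  sorted[5] = 1d$ad0babbac1a0ccc0dcab  (last char: 'b')
  sorted[6] = a0ccc0dcab1d$ad0babbac1  (last char: '1')
  sorted[7] = ab1d$ad0babbac1a0ccc0dc  (last char: 'c')
  sorted[8] = abbac1a0ccc0dcab1d$ad0b  (last char: 'b')
  sorted[9] = ac1a0ccc0dcab1d$ad0babb  (last char: 'b')
  sorted[10] = ad0babbac1a0ccc0dcab1d$  (last char: '$')
  sorted[11] = b1d$ad0babbac1a0ccc0dca  (last char: 'a')
  sorted[12] = babbac1a0ccc0dcab1d$ad0  (last char: '0')
  sorted[13] = bac1a0ccc0dcab1d$ad0bab  (last char: 'b')
  sorted[14] = bbac1a0ccc0dcab1d$ad0ba  (last char: 'a')
  sorted[15] = c0dcab1d$ad0babbac1a0cc  (last char: 'c')
  sorted[16] = c1a0ccc0dcab1d$ad0babba  (last char: 'a')
  sorted[17] = cab1d$ad0babbac1a0ccc0d  (last char: 'd')
  sorted[18] = cc0dcab1d$ad0babbac1a0c  (last char: 'c')
  sorted[19] = ccc0dcab1d$ad0babbac1a0  (last char: '0')
  sorted[20] = d$ad0babbac1a0ccc0dcab1  (last char: '1')
  sorted[21] = d0babbac1a0ccc0dcab1d$a  (last char: 'a')
  sorted[22] = dcab1d$ad0babbac1a0ccc0  (last char: '0')
Last column: ddaccb1cbb$a0bacadc01a0
Original string S is at sorted index 10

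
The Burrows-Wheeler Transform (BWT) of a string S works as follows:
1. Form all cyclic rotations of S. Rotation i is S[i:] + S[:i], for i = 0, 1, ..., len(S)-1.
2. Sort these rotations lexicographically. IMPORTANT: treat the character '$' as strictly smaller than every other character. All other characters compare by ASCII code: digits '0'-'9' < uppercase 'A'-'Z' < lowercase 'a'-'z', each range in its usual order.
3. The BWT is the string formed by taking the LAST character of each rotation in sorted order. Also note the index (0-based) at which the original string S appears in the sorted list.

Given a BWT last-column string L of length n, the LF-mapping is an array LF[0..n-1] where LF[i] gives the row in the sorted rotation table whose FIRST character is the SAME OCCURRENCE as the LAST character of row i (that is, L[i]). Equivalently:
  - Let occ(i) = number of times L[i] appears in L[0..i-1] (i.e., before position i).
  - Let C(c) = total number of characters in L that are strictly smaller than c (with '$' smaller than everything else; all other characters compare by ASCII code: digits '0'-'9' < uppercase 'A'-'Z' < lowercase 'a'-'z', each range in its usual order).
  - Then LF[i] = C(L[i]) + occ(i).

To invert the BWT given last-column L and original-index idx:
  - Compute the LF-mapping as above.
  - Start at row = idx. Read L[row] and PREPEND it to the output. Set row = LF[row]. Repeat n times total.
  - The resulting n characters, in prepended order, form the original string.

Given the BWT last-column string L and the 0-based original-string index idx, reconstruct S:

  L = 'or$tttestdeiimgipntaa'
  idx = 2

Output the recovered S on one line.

LF mapping: 12 14 0 16 17 18 4 15 19 3 5 7 8 10 6 9 13 11 20 1 2
Walk LF starting at row 2, prepending L[row]:
  step 1: row=2, L[2]='$', prepend. Next row=LF[2]=0
  step 2: row=0, L[0]='o', prepend. Next row=LF[0]=12
  step 3: row=12, L[12]='i', prepend. Next row=LF[12]=8
  step 4: row=8, L[8]='t', prepend. Next row=LF[8]=19
  step 5: row=19, L[19]='a', prepend. Next row=LF[19]=1
  step 6: row=1, L[1]='r', prepend. Next row=LF[1]=14
  step 7: row=14, L[14]='g', prepend. Next row=LF[14]=6
  step 8: row=6, L[6]='e', prepend. Next row=LF[6]=4
  step 9: row=4, L[4]='t', prepend. Next row=LF[4]=17
  step 10: row=17, L[17]='n', prepend. Next row=LF[17]=11
  step 11: row=11, L[11]='i', prepend. Next row=LF[11]=7
  step 12: row=7, L[7]='s', prepend. Next row=LF[7]=15
  step 13: row=15, L[15]='i', prepend. Next row=LF[15]=9
  step 14: row=9, L[9]='d', prepend. Next row=LF[9]=3
  step 15: row=3, L[3]='t', prepend. Next row=LF[3]=16
  step 16: row=16, L[16]='p', prepend. Next row=LF[16]=13
  step 17: row=13, L[13]='m', prepend. Next row=LF[13]=10
  step 18: row=10, L[10]='e', prepend. Next row=LF[10]=5
  step 19: row=5, L[5]='t', prepend. Next row=LF[5]=18
  step 20: row=18, L[18]='t', prepend. Next row=LF[18]=20
  step 21: row=20, L[20]='a', prepend. Next row=LF[20]=2
Reversed output: attemptdisintegratio$

Answer: attemptdisintegratio$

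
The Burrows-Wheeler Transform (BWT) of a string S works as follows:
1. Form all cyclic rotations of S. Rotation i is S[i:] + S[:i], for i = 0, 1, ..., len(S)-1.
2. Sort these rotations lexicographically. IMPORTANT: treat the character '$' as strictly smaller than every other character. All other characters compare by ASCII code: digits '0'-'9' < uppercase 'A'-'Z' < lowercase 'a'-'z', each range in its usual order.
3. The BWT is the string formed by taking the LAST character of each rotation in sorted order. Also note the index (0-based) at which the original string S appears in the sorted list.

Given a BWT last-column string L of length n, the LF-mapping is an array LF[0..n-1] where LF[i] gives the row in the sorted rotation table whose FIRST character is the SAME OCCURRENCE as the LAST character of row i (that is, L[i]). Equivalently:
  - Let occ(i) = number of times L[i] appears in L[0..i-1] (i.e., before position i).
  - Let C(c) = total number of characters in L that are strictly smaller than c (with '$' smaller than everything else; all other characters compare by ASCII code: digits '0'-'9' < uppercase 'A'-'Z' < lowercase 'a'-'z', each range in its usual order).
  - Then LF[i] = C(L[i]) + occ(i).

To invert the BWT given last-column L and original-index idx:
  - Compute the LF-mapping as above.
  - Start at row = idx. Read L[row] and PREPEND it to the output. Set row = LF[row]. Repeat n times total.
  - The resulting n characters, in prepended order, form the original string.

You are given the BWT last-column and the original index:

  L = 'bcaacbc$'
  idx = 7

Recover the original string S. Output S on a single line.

Answer: ccbcaab$

Derivation:
LF mapping: 3 5 1 2 6 4 7 0
Walk LF starting at row 7, prepending L[row]:
  step 1: row=7, L[7]='$', prepend. Next row=LF[7]=0
  step 2: row=0, L[0]='b', prepend. Next row=LF[0]=3
  step 3: row=3, L[3]='a', prepend. Next row=LF[3]=2
  step 4: row=2, L[2]='a', prepend. Next row=LF[2]=1
  step 5: row=1, L[1]='c', prepend. Next row=LF[1]=5
  step 6: row=5, L[5]='b', prepend. Next row=LF[5]=4
  step 7: row=4, L[4]='c', prepend. Next row=LF[4]=6
  step 8: row=6, L[6]='c', prepend. Next row=LF[6]=7
Reversed output: ccbcaab$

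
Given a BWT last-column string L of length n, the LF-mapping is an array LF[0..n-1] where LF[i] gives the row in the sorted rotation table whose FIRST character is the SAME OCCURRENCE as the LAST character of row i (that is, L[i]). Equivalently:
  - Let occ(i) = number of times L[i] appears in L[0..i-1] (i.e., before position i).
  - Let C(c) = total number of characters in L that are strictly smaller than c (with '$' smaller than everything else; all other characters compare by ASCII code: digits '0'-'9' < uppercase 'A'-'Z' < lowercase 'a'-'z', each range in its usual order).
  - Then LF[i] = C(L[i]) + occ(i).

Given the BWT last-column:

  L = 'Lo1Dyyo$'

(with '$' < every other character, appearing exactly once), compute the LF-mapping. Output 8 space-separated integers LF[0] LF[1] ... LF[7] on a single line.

Char counts: '$':1, '1':1, 'D':1, 'L':1, 'o':2, 'y':2
C (first-col start): C('$')=0, C('1')=1, C('D')=2, C('L')=3, C('o')=4, C('y')=6
L[0]='L': occ=0, LF[0]=C('L')+0=3+0=3
L[1]='o': occ=0, LF[1]=C('o')+0=4+0=4
L[2]='1': occ=0, LF[2]=C('1')+0=1+0=1
L[3]='D': occ=0, LF[3]=C('D')+0=2+0=2
L[4]='y': occ=0, LF[4]=C('y')+0=6+0=6
L[5]='y': occ=1, LF[5]=C('y')+1=6+1=7
L[6]='o': occ=1, LF[6]=C('o')+1=4+1=5
L[7]='$': occ=0, LF[7]=C('$')+0=0+0=0

Answer: 3 4 1 2 6 7 5 0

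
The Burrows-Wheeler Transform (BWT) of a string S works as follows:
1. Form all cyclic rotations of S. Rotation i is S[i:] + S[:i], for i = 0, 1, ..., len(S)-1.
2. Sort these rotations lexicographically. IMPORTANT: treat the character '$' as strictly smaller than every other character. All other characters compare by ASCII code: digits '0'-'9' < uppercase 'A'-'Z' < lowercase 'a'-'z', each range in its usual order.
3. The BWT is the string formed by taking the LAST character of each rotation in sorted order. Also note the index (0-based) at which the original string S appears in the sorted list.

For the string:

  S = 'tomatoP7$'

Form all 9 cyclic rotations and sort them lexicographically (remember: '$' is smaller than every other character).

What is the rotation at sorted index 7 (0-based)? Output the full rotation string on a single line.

Answer: toP7$toma

Derivation:
All 9 rotations (rotation i = S[i:]+S[:i]):
  rot[0] = tomatoP7$
  rot[1] = omatoP7$t
  rot[2] = matoP7$to
  rot[3] = atoP7$tom
  rot[4] = toP7$toma
  rot[5] = oP7$tomat
  rot[6] = P7$tomato
  rot[7] = 7$tomatoP
  rot[8] = $tomatoP7
Sorted (with $ < everything):
  sorted[0] = $tomatoP7
  sorted[1] = 7$tomatoP
  sorted[2] = P7$tomato
  sorted[3] = atoP7$tom
  sorted[4] = matoP7$to
  sorted[5] = oP7$tomat
  sorted[6] = omatoP7$t
  sorted[7] = toP7$toma
  sorted[8] = tomatoP7$
sorted[7] = toP7$toma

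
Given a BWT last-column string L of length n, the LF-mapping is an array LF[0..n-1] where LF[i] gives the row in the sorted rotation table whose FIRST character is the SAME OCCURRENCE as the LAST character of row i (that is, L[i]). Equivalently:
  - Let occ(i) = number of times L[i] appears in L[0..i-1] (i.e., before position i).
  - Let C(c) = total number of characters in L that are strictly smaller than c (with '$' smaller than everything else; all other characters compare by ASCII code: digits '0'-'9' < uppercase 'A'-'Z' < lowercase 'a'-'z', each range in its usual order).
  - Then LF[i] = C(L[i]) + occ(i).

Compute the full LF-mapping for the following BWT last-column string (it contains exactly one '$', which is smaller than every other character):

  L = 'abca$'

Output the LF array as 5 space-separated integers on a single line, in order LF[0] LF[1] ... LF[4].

Char counts: '$':1, 'a':2, 'b':1, 'c':1
C (first-col start): C('$')=0, C('a')=1, C('b')=3, C('c')=4
L[0]='a': occ=0, LF[0]=C('a')+0=1+0=1
L[1]='b': occ=0, LF[1]=C('b')+0=3+0=3
L[2]='c': occ=0, LF[2]=C('c')+0=4+0=4
L[3]='a': occ=1, LF[3]=C('a')+1=1+1=2
L[4]='$': occ=0, LF[4]=C('$')+0=0+0=0

Answer: 1 3 4 2 0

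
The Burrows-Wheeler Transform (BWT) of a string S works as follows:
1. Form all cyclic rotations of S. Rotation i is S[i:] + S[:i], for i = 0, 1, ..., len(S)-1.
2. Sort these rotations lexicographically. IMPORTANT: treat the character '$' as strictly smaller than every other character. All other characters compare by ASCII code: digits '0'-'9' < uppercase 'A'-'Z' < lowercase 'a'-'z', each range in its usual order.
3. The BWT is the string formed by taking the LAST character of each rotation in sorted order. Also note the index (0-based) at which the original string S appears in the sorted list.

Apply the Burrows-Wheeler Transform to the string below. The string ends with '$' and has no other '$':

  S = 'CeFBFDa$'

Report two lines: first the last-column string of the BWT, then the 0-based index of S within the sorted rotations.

Answer: aF$FeBDC
2

Derivation:
All 8 rotations (rotation i = S[i:]+S[:i]):
  rot[0] = CeFBFDa$
  rot[1] = eFBFDa$C
  rot[2] = FBFDa$Ce
  rot[3] = BFDa$CeF
  rot[4] = FDa$CeFB
  rot[5] = Da$CeFBF
  rot[6] = a$CeFBFD
  rot[7] = $CeFBFDa
Sorted (with $ < everything):
  sorted[0] = $CeFBFDa  (last char: 'a')
  sorted[1] = BFDa$CeF  (last char: 'F')
  sorted[2] = CeFBFDa$  (last char: '$')
  sorted[3] = Da$CeFBF  (last char: 'F')
  sorted[4] = FBFDa$Ce  (last char: 'e')
  sorted[5] = FDa$CeFB  (last char: 'B')
  sorted[6] = a$CeFBFD  (last char: 'D')
  sorted[7] = eFBFDa$C  (last char: 'C')
Last column: aF$FeBDC
Original string S is at sorted index 2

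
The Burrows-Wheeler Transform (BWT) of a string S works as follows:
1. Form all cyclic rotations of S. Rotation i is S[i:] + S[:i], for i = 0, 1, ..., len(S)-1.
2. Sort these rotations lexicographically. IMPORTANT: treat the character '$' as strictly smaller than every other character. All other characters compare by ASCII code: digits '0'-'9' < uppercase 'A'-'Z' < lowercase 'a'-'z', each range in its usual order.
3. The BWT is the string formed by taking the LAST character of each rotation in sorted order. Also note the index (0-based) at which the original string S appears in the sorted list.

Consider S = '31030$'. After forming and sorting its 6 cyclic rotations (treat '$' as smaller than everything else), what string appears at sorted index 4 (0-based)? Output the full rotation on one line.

Answer: 30$310

Derivation:
All 6 rotations (rotation i = S[i:]+S[:i]):
  rot[0] = 31030$
  rot[1] = 1030$3
  rot[2] = 030$31
  rot[3] = 30$310
  rot[4] = 0$3103
  rot[5] = $31030
Sorted (with $ < everything):
  sorted[0] = $31030
  sorted[1] = 0$3103
  sorted[2] = 030$31
  sorted[3] = 1030$3
  sorted[4] = 30$310
  sorted[5] = 31030$
sorted[4] = 30$310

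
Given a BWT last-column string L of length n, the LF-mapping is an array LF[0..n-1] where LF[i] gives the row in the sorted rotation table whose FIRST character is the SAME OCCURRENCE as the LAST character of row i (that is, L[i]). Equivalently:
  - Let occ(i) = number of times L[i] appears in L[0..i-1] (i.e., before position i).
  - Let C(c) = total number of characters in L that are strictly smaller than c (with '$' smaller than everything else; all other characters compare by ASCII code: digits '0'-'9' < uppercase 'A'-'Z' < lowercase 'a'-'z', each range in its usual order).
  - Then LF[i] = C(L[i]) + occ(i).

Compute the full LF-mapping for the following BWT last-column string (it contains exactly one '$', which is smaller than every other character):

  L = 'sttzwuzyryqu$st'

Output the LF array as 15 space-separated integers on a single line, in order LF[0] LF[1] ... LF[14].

Char counts: '$':1, 'q':1, 'r':1, 's':2, 't':3, 'u':2, 'w':1, 'y':2, 'z':2
C (first-col start): C('$')=0, C('q')=1, C('r')=2, C('s')=3, C('t')=5, C('u')=8, C('w')=10, C('y')=11, C('z')=13
L[0]='s': occ=0, LF[0]=C('s')+0=3+0=3
L[1]='t': occ=0, LF[1]=C('t')+0=5+0=5
L[2]='t': occ=1, LF[2]=C('t')+1=5+1=6
L[3]='z': occ=0, LF[3]=C('z')+0=13+0=13
L[4]='w': occ=0, LF[4]=C('w')+0=10+0=10
L[5]='u': occ=0, LF[5]=C('u')+0=8+0=8
L[6]='z': occ=1, LF[6]=C('z')+1=13+1=14
L[7]='y': occ=0, LF[7]=C('y')+0=11+0=11
L[8]='r': occ=0, LF[8]=C('r')+0=2+0=2
L[9]='y': occ=1, LF[9]=C('y')+1=11+1=12
L[10]='q': occ=0, LF[10]=C('q')+0=1+0=1
L[11]='u': occ=1, LF[11]=C('u')+1=8+1=9
L[12]='$': occ=0, LF[12]=C('$')+0=0+0=0
L[13]='s': occ=1, LF[13]=C('s')+1=3+1=4
L[14]='t': occ=2, LF[14]=C('t')+2=5+2=7

Answer: 3 5 6 13 10 8 14 11 2 12 1 9 0 4 7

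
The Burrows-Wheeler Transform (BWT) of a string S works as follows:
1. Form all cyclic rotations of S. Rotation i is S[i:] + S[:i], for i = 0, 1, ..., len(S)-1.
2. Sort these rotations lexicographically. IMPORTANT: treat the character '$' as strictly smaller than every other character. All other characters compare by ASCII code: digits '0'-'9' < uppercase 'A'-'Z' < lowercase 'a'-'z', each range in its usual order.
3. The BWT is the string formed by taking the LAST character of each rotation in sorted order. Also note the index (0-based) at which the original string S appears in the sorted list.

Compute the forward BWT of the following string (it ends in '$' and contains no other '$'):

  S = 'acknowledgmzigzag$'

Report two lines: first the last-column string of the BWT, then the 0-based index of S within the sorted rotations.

All 18 rotations (rotation i = S[i:]+S[:i]):
  rot[0] = acknowledgmzigzag$
  rot[1] = cknowledgmzigzag$a
  rot[2] = knowledgmzigzag$ac
  rot[3] = nowledgmzigzag$ack
  rot[4] = owledgmzigzag$ackn
  rot[5] = wledgmzigzag$ackno
  rot[6] = ledgmzigzag$acknow
  rot[7] = edgmzigzag$acknowl
  rot[8] = dgmzigzag$acknowle
  rot[9] = gmzigzag$acknowled
  rot[10] = mzigzag$acknowledg
  rot[11] = zigzag$acknowledgm
  rot[12] = igzag$acknowledgmz
  rot[13] = gzag$acknowledgmzi
  rot[14] = zag$acknowledgmzig
  rot[15] = ag$acknowledgmzigz
  rot[16] = g$acknowledgmzigza
  rot[17] = $acknowledgmzigzag
Sorted (with $ < everything):
  sorted[0] = $acknowledgmzigzag  (last char: 'g')
  sorted[1] = acknowledgmzigzag$  (last char: '$')
  sorted[2] = ag$acknowledgmzigz  (last char: 'z')
  sorted[3] = cknowledgmzigzag$a  (last char: 'a')
  sorted[4] = dgmzigzag$acknowle  (last char: 'e')
  sorted[5] = edgmzigzag$acknowl  (last char: 'l')
  sorted[6] = g$acknowledgmzigza  (last char: 'a')
  sorted[7] = gmzigzag$acknowled  (last char: 'd')
  sorted[8] = gzag$acknowledgmzi  (last char: 'i')
  sorted[9] = igzag$acknowledgmz  (last char: 'z')
  sorted[10] = knowledgmzigzag$ac  (last char: 'c')
  sorted[11] = ledgmzigzag$acknow  (last char: 'w')
  sorted[12] = mzigzag$acknowledg  (last char: 'g')
  sorted[13] = nowledgmzigzag$ack  (last char: 'k')
  sorted[14] = owledgmzigzag$ackn  (last char: 'n')
  sorted[15] = wledgmzigzag$ackno  (last char: 'o')
  sorted[16] = zag$acknowledgmzig  (last char: 'g')
  sorted[17] = zigzag$acknowledgm  (last char: 'm')
Last column: g$zaeladizcwgknogm
Original string S is at sorted index 1

Answer: g$zaeladizcwgknogm
1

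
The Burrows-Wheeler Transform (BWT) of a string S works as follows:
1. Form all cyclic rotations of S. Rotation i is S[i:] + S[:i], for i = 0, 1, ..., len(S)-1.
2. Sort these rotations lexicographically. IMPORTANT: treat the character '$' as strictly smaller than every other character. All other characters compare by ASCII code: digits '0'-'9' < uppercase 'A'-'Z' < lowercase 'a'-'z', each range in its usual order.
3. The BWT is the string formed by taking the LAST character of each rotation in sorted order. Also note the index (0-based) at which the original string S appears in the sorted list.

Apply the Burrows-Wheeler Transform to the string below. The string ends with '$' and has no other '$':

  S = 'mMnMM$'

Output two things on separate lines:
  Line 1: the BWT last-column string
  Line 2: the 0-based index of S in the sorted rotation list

Answer: MMnm$M
4

Derivation:
All 6 rotations (rotation i = S[i:]+S[:i]):
  rot[0] = mMnMM$
  rot[1] = MnMM$m
  rot[2] = nMM$mM
  rot[3] = MM$mMn
  rot[4] = M$mMnM
  rot[5] = $mMnMM
Sorted (with $ < everything):
  sorted[0] = $mMnMM  (last char: 'M')
  sorted[1] = M$mMnM  (last char: 'M')
  sorted[2] = MM$mMn  (last char: 'n')
  sorted[3] = MnMM$m  (last char: 'm')
  sorted[4] = mMnMM$  (last char: '$')
  sorted[5] = nMM$mM  (last char: 'M')
Last column: MMnm$M
Original string S is at sorted index 4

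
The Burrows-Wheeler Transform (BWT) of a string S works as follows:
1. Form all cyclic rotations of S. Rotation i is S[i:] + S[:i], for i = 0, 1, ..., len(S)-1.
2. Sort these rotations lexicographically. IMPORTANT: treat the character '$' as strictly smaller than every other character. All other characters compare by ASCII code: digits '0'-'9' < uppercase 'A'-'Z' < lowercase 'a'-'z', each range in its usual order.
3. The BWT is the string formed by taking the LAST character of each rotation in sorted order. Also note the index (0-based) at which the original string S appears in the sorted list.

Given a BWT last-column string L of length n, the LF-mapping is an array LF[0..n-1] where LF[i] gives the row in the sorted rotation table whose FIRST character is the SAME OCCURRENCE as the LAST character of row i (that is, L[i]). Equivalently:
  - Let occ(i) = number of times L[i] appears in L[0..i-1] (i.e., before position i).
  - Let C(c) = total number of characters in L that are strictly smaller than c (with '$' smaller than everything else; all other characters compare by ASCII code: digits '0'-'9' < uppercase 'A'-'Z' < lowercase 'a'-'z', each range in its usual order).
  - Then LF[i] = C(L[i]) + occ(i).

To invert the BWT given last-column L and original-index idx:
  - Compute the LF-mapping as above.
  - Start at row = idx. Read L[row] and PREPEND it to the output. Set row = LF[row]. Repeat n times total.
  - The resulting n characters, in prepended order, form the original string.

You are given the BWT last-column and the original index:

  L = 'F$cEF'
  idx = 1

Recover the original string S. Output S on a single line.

Answer: EFcF$

Derivation:
LF mapping: 2 0 4 1 3
Walk LF starting at row 1, prepending L[row]:
  step 1: row=1, L[1]='$', prepend. Next row=LF[1]=0
  step 2: row=0, L[0]='F', prepend. Next row=LF[0]=2
  step 3: row=2, L[2]='c', prepend. Next row=LF[2]=4
  step 4: row=4, L[4]='F', prepend. Next row=LF[4]=3
  step 5: row=3, L[3]='E', prepend. Next row=LF[3]=1
Reversed output: EFcF$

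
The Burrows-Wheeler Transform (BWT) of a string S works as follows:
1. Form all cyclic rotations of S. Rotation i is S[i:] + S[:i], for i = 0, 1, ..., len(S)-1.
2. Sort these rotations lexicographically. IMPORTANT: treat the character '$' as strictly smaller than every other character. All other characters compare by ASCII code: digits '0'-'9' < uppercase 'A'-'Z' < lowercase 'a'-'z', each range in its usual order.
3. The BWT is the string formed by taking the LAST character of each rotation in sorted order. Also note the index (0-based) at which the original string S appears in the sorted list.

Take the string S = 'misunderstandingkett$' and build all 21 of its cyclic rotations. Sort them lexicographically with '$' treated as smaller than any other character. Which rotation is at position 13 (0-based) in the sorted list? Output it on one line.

Answer: ngkett$misunderstandi

Derivation:
All 21 rotations (rotation i = S[i:]+S[:i]):
  rot[0] = misunderstandingkett$
  rot[1] = isunderstandingkett$m
  rot[2] = sunderstandingkett$mi
  rot[3] = understandingkett$mis
  rot[4] = nderstandingkett$misu
  rot[5] = derstandingkett$misun
  rot[6] = erstandingkett$misund
  rot[7] = rstandingkett$misunde
  rot[8] = standingkett$misunder
  rot[9] = tandingkett$misunders
  rot[10] = andingkett$misunderst
  rot[11] = ndingkett$misundersta
  rot[12] = dingkett$misunderstan
  rot[13] = ingkett$misunderstand
  rot[14] = ngkett$misunderstandi
  rot[15] = gkett$misunderstandin
  rot[16] = kett$misunderstanding
  rot[17] = ett$misunderstandingk
  rot[18] = tt$misunderstandingke
  rot[19] = t$misunderstandingket
  rot[20] = $misunderstandingkett
Sorted (with $ < everything):
  sorted[0] = $misunderstandingkett
  sorted[1] = andingkett$misunderst
  sorted[2] = derstandingkett$misun
  sorted[3] = dingkett$misunderstan
  sorted[4] = erstandingkett$misund
  sorted[5] = ett$misunderstandingk
  sorted[6] = gkett$misunderstandin
  sorted[7] = ingkett$misunderstand
  sorted[8] = isunderstandingkett$m
  sorted[9] = kett$misunderstanding
  sorted[10] = misunderstandingkett$
  sorted[11] = nderstandingkett$misu
  sorted[12] = ndingkett$misundersta
  sorted[13] = ngkett$misunderstandi
  sorted[14] = rstandingkett$misunde
  sorted[15] = standingkett$misunder
  sorted[16] = sunderstandingkett$mi
  sorted[17] = t$misunderstandingket
  sorted[18] = tandingkett$misunders
  sorted[19] = tt$misunderstandingke
  sorted[20] = understandingkett$mis
sorted[13] = ngkett$misunderstandi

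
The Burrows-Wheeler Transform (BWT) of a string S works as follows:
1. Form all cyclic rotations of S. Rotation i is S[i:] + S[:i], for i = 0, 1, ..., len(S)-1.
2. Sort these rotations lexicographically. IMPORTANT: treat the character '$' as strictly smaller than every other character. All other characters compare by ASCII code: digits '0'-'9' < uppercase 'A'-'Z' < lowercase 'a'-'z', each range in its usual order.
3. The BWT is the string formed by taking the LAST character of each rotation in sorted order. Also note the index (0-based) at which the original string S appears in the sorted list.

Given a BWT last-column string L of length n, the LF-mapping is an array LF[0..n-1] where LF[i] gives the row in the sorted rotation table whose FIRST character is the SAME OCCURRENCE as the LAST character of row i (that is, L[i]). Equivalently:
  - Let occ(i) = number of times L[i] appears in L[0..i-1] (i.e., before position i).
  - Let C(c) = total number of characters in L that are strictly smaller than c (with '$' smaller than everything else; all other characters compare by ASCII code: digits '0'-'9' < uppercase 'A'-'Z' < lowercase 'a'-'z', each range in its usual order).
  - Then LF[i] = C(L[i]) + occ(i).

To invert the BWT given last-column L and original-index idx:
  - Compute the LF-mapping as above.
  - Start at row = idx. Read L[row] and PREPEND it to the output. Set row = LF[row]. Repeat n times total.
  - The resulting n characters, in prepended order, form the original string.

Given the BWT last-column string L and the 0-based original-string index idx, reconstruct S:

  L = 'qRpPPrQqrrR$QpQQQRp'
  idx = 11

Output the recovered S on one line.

Answer: pPQpprRRrRPQQqQrQq$

Derivation:
LF mapping: 14 8 11 1 2 16 3 15 17 18 9 0 4 12 5 6 7 10 13
Walk LF starting at row 11, prepending L[row]:
  step 1: row=11, L[11]='$', prepend. Next row=LF[11]=0
  step 2: row=0, L[0]='q', prepend. Next row=LF[0]=14
  step 3: row=14, L[14]='Q', prepend. Next row=LF[14]=5
  step 4: row=5, L[5]='r', prepend. Next row=LF[5]=16
  step 5: row=16, L[16]='Q', prepend. Next row=LF[16]=7
  step 6: row=7, L[7]='q', prepend. Next row=LF[7]=15
  step 7: row=15, L[15]='Q', prepend. Next row=LF[15]=6
  step 8: row=6, L[6]='Q', prepend. Next row=LF[6]=3
  step 9: row=3, L[3]='P', prepend. Next row=LF[3]=1
  step 10: row=1, L[1]='R', prepend. Next row=LF[1]=8
  step 11: row=8, L[8]='r', prepend. Next row=LF[8]=17
  step 12: row=17, L[17]='R', prepend. Next row=LF[17]=10
  step 13: row=10, L[10]='R', prepend. Next row=LF[10]=9
  step 14: row=9, L[9]='r', prepend. Next row=LF[9]=18
  step 15: row=18, L[18]='p', prepend. Next row=LF[18]=13
  step 16: row=13, L[13]='p', prepend. Next row=LF[13]=12
  step 17: row=12, L[12]='Q', prepend. Next row=LF[12]=4
  step 18: row=4, L[4]='P', prepend. Next row=LF[4]=2
  step 19: row=2, L[2]='p', prepend. Next row=LF[2]=11
Reversed output: pPQpprRRrRPQQqQrQq$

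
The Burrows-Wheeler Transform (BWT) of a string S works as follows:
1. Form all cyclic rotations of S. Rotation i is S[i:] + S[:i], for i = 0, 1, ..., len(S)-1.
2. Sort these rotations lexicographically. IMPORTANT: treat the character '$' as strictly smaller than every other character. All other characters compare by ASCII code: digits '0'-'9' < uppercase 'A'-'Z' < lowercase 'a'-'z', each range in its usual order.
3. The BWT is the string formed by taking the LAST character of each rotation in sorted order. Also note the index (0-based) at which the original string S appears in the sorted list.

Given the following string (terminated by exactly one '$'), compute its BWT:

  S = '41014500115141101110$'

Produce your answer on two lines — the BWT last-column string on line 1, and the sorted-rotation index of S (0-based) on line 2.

Answer: 0151011141400501$1141
16

Derivation:
All 21 rotations (rotation i = S[i:]+S[:i]):
  rot[0] = 41014500115141101110$
  rot[1] = 1014500115141101110$4
  rot[2] = 014500115141101110$41
  rot[3] = 14500115141101110$410
  rot[4] = 4500115141101110$4101
  rot[5] = 500115141101110$41014
  rot[6] = 00115141101110$410145
  rot[7] = 0115141101110$4101450
  rot[8] = 115141101110$41014500
  rot[9] = 15141101110$410145001
  rot[10] = 5141101110$4101450011
  rot[11] = 141101110$41014500115
  rot[12] = 41101110$410145001151
  rot[13] = 1101110$4101450011514
  rot[14] = 101110$41014500115141
  rot[15] = 01110$410145001151411
  rot[16] = 1110$4101450011514110
  rot[17] = 110$41014500115141101
  rot[18] = 10$410145001151411011
  rot[19] = 0$4101450011514110111
  rot[20] = $41014500115141101110
Sorted (with $ < everything):
  sorted[0] = $41014500115141101110  (last char: '0')
  sorted[1] = 0$4101450011514110111  (last char: '1')
  sorted[2] = 00115141101110$410145  (last char: '5')
  sorted[3] = 01110$410145001151411  (last char: '1')
  sorted[4] = 0115141101110$4101450  (last char: '0')
  sorted[5] = 014500115141101110$41  (last char: '1')
  sorted[6] = 10$410145001151411011  (last char: '1')
  sorted[7] = 101110$41014500115141  (last char: '1')
  sorted[8] = 1014500115141101110$4  (last char: '4')
  sorted[9] = 110$41014500115141101  (last char: '1')
  sorted[10] = 1101110$4101450011514  (last char: '4')
  sorted[11] = 1110$4101450011514110  (last char: '0')
  sorted[12] = 115141101110$41014500  (last char: '0')
  sorted[13] = 141101110$41014500115  (last char: '5')
  sorted[14] = 14500115141101110$410  (last char: '0')
  sorted[15] = 15141101110$410145001  (last char: '1')
  sorted[16] = 41014500115141101110$  (last char: '$')
  sorted[17] = 41101110$410145001151  (last char: '1')
  sorted[18] = 4500115141101110$4101  (last char: '1')
  sorted[19] = 500115141101110$41014  (last char: '4')
  sorted[20] = 5141101110$4101450011  (last char: '1')
Last column: 0151011141400501$1141
Original string S is at sorted index 16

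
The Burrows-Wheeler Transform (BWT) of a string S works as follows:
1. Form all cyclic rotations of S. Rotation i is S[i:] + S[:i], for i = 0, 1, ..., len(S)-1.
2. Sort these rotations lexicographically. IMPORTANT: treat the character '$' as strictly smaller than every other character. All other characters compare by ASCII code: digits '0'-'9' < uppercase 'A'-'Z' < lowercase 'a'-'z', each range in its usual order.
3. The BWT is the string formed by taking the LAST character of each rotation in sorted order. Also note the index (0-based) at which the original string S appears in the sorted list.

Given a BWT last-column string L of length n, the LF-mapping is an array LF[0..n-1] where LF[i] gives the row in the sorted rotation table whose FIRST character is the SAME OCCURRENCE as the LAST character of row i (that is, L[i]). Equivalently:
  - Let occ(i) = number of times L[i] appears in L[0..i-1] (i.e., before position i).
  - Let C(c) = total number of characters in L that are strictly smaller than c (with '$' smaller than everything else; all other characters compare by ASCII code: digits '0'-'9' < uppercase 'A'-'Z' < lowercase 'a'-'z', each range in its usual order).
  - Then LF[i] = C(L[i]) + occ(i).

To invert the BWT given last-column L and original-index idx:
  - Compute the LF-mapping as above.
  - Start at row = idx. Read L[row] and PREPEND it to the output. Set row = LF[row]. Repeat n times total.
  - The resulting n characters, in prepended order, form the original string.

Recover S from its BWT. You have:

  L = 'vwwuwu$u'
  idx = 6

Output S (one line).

LF mapping: 4 5 6 1 7 2 0 3
Walk LF starting at row 6, prepending L[row]:
  step 1: row=6, L[6]='$', prepend. Next row=LF[6]=0
  step 2: row=0, L[0]='v', prepend. Next row=LF[0]=4
  step 3: row=4, L[4]='w', prepend. Next row=LF[4]=7
  step 4: row=7, L[7]='u', prepend. Next row=LF[7]=3
  step 5: row=3, L[3]='u', prepend. Next row=LF[3]=1
  step 6: row=1, L[1]='w', prepend. Next row=LF[1]=5
  step 7: row=5, L[5]='u', prepend. Next row=LF[5]=2
  step 8: row=2, L[2]='w', prepend. Next row=LF[2]=6
Reversed output: wuwuuwv$

Answer: wuwuuwv$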